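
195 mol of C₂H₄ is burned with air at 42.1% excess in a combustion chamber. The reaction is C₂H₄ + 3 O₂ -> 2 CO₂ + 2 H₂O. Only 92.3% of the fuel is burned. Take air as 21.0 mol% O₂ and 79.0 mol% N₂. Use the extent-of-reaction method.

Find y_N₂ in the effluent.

0.753

Stoichiometric O₂ = 3 × 195 = 585 mol; O₂ fed = 585 × 1.421 = 831.3 mol.
N₂ fed = 831.3 × 79/21 = 3127 mol.
Fuel reacted = 0.923 × 195 → ξ = 180 mol.
Outlet (n = n₀ + ν ξ):
  C₂H₄: 195 − 1(180) = 15.01
  O₂: 831.3 − 3(180) = 291.3
  N₂: 3127 (inert)
  CO₂: 0 + 2(180) = 360
  H₂O: 0 + 2(180) = 360
Total out = 4154 mol; y_N₂ = 3127 / 4154 = 0.7529.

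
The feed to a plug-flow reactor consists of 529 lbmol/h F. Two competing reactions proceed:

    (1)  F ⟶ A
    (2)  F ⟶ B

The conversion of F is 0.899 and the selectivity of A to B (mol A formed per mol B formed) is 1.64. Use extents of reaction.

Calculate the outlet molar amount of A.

295 lbmol/h

Conversion of F: F consumed = 0.899 × 529 = 475.6 lbmol/h = 1ξ₁ + 1ξ₂.
Selectivity: 1ξ₁ / (1ξ₂) = 1.64 → ξ₁ = 1.64 ξ₂.
Substitute: (1·1.64 + 1) ξ₂ = 475.6 → ξ₂ = 180.1 lbmol/h, ξ₁ = 295.4 lbmol/h.
Outlet amounts (n = n₀ + Σ ν·ξ):
  F: 529 − 1(295.4) − 1(180.1) = 53.43
  A: 0 + 1(295.4) = 295.4
  B: 0 + 1(180.1) = 180.1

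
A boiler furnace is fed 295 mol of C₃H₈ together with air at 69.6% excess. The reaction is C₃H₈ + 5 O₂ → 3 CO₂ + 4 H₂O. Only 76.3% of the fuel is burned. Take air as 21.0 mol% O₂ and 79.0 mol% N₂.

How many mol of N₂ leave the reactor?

9410 mol

Stoichiometric O₂ = 5 × 295 = 1475 mol; O₂ fed = 1475 × 1.696 = 2502 mol.
N₂ fed = 2502 × 79/21 = 9411 mol.
Fuel reacted = 0.763 × 295 → ξ = 225.1 mol.
Outlet (n = n₀ + ν ξ):
  C₃H₈: 295 − 1(225.1) = 69.91
  O₂: 2502 − 5(225.1) = 1376
  N₂: 9411 (inert)
  CO₂: 0 + 3(225.1) = 675.3
  H₂O: 0 + 4(225.1) = 900.3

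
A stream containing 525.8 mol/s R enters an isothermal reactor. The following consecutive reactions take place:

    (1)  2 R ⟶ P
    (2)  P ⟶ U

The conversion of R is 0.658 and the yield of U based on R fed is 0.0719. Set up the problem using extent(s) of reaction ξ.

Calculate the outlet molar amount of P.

135 mol/s

Conversion of R: R consumed = 2ξ₁ = 0.658 × 525.8 → ξ₁ = 173 mol/s.
Yield of U: 1ξ₂ / 525.8 = 0.0719 → ξ₂ = 37.81 mol/s.
Outlet amounts (n = n₀ + Σ ν·ξ):
  R: 525.8 − 2(173) = 179.8
  P: 0 + 1(173) − 1(37.81) = 135.2
  U: 0 + 1(37.81) = 37.81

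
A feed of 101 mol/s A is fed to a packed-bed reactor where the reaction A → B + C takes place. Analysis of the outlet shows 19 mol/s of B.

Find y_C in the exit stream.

0.158

For B: n = n₀ + 1ξ → 19 = 0 + 1ξ, giving ξ = 19 mol/s.
Outlet amounts (n = n₀ + ν ξ):
  A: 101 − 1(19) = 82
  B: 0 + 1(19) = 19
  C: 0 + 1(19) = 19
Total out = 120 mol/s; y_C = 19 / 120 = 0.1583.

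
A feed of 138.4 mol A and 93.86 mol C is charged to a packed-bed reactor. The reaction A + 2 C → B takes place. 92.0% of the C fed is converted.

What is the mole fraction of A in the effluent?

0.653

C reacted = 0.92 × 93.86 = 86.35 mol; ν_C = −2, so ξ = 86.35/2 = 43.18 mol.
Outlet amounts (n = n₀ + ν ξ):
  A: 138.4 − 1(43.18) = 95.22
  C: 93.86 − 2(43.18) = 7.509
  B: 0 + 1(43.18) = 43.18
Total out = 145.9 mol; y_A = 95.22 / 145.9 = 0.6526.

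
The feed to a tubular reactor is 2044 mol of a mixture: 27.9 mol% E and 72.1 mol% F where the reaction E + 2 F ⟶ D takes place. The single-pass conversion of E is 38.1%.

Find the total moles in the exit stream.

1610 mol

E reacted = 0.381 × 570.3 = 217.3 mol; ν_E = −1, so ξ = 217.3/1 = 217.3 mol.
Outlet amounts (n = n₀ + ν ξ):
  E: 570.3 − 1(217.3) = 353
  F: 1474 − 2(217.3) = 1039
  D: 0 + 1(217.3) = 217.3
Total out = 353 + 1039 + 217.3 = 1609 mol.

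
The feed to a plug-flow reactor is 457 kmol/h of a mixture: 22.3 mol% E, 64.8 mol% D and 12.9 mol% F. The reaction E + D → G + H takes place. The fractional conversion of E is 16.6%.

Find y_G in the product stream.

E reacted = 0.166 × 101.9 = 16.92 kmol/h; ν_E = −1, so ξ = 16.92/1 = 16.92 kmol/h.
Outlet amounts (n = n₀ + ν ξ):
  E: 101.9 − 1(16.92) = 84.99
  D: 296.1 − 1(16.92) = 279.2
  G: 0 + 1(16.92) = 16.92
  H: 0 + 1(16.92) = 16.92
  F: 58.95 (inert)
Total out = 457 kmol/h; y_G = 16.92 / 457 = 0.03702.

0.037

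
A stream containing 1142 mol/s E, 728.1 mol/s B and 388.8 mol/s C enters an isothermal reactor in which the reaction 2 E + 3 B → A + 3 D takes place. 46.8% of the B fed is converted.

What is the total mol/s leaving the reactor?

2150 mol/s

B reacted = 0.468 × 728.1 = 340.8 mol/s; ν_B = −3, so ξ = 340.8/3 = 113.6 mol/s.
Outlet amounts (n = n₀ + ν ξ):
  E: 1142 − 2(113.6) = 914.8
  B: 728.1 − 3(113.6) = 387.3
  A: 0 + 1(113.6) = 113.6
  D: 0 + 3(113.6) = 340.8
  C: 388.8 (inert)
Total out = 914.8 + 387.3 + 113.6 + 340.8 + 388.8 = 2145 mol/s.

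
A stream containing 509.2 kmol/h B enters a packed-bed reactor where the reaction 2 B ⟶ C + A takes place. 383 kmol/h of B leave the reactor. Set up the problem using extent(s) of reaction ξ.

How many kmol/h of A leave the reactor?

For B: n = n₀ − 2ξ → 383 = 509.2 − 2ξ, giving ξ = 63.1 kmol/h.
Outlet amounts (n = n₀ + ν ξ):
  B: 509.2 − 2(63.1) = 383
  C: 0 + 1(63.1) = 63.1
  A: 0 + 1(63.1) = 63.1

63.1 kmol/h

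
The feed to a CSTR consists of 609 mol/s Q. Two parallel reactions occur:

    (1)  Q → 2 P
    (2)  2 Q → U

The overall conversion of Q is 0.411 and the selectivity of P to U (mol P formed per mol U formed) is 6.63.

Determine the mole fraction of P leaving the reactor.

0.435

Conversion of Q: Q consumed = 0.411 × 609 = 250.3 mol/s = 1ξ₁ + 2ξ₂.
Selectivity: 2ξ₁ / (1ξ₂) = 6.63 → ξ₁ = 3.315 ξ₂.
Substitute: (1·3.315 + 2) ξ₂ = 250.3 → ξ₂ = 47.09 mol/s, ξ₁ = 156.1 mol/s.
Outlet amounts (n = n₀ + Σ ν·ξ):
  Q: 609 − 1(156.1) − 2(47.09) = 358.7
  P: 0 + 2(156.1) = 312.2
  U: 0 + 1(47.09) = 47.09
Total out = 718 mol/s; y_P = 312.2 / 718 = 0.4348.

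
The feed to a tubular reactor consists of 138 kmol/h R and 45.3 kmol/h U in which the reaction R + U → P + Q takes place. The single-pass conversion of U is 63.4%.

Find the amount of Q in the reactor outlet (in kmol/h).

U reacted = 0.634 × 45.3 = 28.72 kmol/h; ν_U = −1, so ξ = 28.72/1 = 28.72 kmol/h.
Outlet amounts (n = n₀ + ν ξ):
  R: 138 − 1(28.72) = 109.3
  U: 45.3 − 1(28.72) = 16.58
  P: 0 + 1(28.72) = 28.72
  Q: 0 + 1(28.72) = 28.72

28.7 kmol/h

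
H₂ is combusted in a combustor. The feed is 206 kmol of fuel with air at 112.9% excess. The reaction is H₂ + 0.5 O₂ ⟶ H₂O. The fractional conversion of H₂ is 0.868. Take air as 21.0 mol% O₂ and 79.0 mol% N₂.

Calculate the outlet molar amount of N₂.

825 kmol

Stoichiometric O₂ = 0.5 × 206 = 103 kmol; O₂ fed = 103 × 2.129 = 219.3 kmol.
N₂ fed = 219.3 × 79/21 = 824.9 kmol.
Fuel reacted = 0.868 × 206 → ξ = 178.8 kmol.
Outlet (n = n₀ + ν ξ):
  H₂: 206 − 1(178.8) = 27.19
  O₂: 219.3 − 0.5(178.8) = 129.9
  N₂: 824.9 (inert)
  H₂O: 0 + 1(178.8) = 178.8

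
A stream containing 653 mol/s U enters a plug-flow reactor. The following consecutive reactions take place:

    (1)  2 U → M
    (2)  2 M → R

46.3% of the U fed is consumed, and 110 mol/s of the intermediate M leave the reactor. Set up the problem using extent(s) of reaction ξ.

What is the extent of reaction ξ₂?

ξ₂ = 20.6 mol/s

Conversion of U: U consumed = 2ξ₁ = 0.463 × 653 → ξ₁ = 151.2 mol/s.
M balance: n_M = 0 + 1ξ₁ − 2ξ₂ = 110 → ξ₂ = (1·151.2 − 110)/2 = 20.58 mol/s.
Outlet amounts (n = n₀ + Σ ν·ξ):
  U: 653 − 2(151.2) = 350.7
  M: 0 + 1(151.2) − 2(20.58) = 110
  R: 0 + 1(20.58) = 20.58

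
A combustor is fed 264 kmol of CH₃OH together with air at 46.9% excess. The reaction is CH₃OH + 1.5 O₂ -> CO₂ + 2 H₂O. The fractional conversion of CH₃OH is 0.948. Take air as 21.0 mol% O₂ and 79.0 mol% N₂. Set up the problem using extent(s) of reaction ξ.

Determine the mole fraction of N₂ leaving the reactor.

0.693

Stoichiometric O₂ = 1.5 × 264 = 396 kmol; O₂ fed = 396 × 1.469 = 581.7 kmol.
N₂ fed = 581.7 × 79/21 = 2188 kmol.
Fuel reacted = 0.948 × 264 → ξ = 250.3 kmol.
Outlet (n = n₀ + ν ξ):
  CH₃OH: 264 − 1(250.3) = 13.73
  O₂: 581.7 − 1.5(250.3) = 206.3
  N₂: 2188 (inert)
  CO₂: 0 + 1(250.3) = 250.3
  H₂O: 0 + 2(250.3) = 500.5
Total out = 3159 kmol; y_N₂ = 2188 / 3159 = 0.6927.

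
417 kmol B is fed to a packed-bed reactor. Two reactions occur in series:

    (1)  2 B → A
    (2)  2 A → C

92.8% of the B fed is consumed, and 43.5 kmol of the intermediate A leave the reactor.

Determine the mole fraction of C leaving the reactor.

Conversion of B: B consumed = 2ξ₁ = 0.928 × 417 → ξ₁ = 193.5 kmol.
A balance: n_A = 0 + 1ξ₁ − 2ξ₂ = 43.5 → ξ₂ = (1·193.5 − 43.5)/2 = 74.99 kmol.
Outlet amounts (n = n₀ + Σ ν·ξ):
  B: 417 − 2(193.5) = 30.02
  A: 0 + 1(193.5) − 2(74.99) = 43.5
  C: 0 + 1(74.99) = 74.99
Total out = 148.5 kmol; y_C = 74.99 / 148.5 = 0.5049.

0.505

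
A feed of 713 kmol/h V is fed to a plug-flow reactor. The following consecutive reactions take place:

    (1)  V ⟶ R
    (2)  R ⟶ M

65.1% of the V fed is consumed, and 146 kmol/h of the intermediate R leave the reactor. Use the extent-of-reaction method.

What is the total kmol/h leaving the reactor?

Conversion of V: V consumed = 1ξ₁ = 0.651 × 713 → ξ₁ = 464.2 kmol/h.
R balance: n_R = 0 + 1ξ₁ − 1ξ₂ = 146 → ξ₂ = (1·464.2 − 146)/1 = 318.2 kmol/h.
Outlet amounts (n = n₀ + Σ ν·ξ):
  V: 713 − 1(464.2) = 248.8
  R: 0 + 1(464.2) − 1(318.2) = 146
  M: 0 + 1(318.2) = 318.2
Total out = 248.8 + 146 + 318.2 = 713 kmol/h.

713 kmol/h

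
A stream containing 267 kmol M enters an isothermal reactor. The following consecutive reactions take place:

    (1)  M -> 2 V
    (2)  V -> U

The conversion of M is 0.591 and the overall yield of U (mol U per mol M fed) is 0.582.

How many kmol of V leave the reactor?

160 kmol

Conversion of M: M consumed = 1ξ₁ = 0.591 × 267 → ξ₁ = 157.8 kmol.
Yield of U: 1ξ₂ / 267 = 0.582 → ξ₂ = 155.4 kmol.
Outlet amounts (n = n₀ + Σ ν·ξ):
  M: 267 − 1(157.8) = 109.2
  V: 0 + 2(157.8) − 1(155.4) = 160.2
  U: 0 + 1(155.4) = 155.4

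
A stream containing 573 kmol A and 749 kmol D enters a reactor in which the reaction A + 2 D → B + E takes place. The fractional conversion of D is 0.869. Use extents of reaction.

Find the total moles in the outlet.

997 kmol

D reacted = 0.869 × 749 = 650.9 kmol; ν_D = −2, so ξ = 650.9/2 = 325.4 kmol.
Outlet amounts (n = n₀ + ν ξ):
  A: 573 − 1(325.4) = 247.6
  D: 749 − 2(325.4) = 98.12
  B: 0 + 1(325.4) = 325.4
  E: 0 + 1(325.4) = 325.4
Total out = 247.6 + 98.12 + 325.4 + 325.4 = 996.6 kmol.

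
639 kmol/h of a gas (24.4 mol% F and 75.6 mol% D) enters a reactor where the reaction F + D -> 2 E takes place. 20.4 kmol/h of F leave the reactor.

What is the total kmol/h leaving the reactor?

For F: n = n₀ − 1ξ → 20.4 = 155.9 − 1ξ, giving ξ = 135.5 kmol/h.
Outlet amounts (n = n₀ + ν ξ):
  F: 155.9 − 1(135.5) = 20.4
  D: 483.1 − 1(135.5) = 347.6
  E: 0 + 2(135.5) = 271
Total out = 20.4 + 347.6 + 271 = 639 kmol/h.

639 kmol/h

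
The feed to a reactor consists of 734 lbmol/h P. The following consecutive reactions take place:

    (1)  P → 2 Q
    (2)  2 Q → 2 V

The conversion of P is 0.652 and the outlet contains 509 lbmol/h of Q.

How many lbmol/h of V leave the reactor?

448 lbmol/h

Conversion of P: P consumed = 1ξ₁ = 0.652 × 734 → ξ₁ = 478.6 lbmol/h.
Q balance: n_Q = 0 + 2ξ₁ − 2ξ₂ = 509 → ξ₂ = (2·478.6 − 509)/2 = 224.1 lbmol/h.
Outlet amounts (n = n₀ + Σ ν·ξ):
  P: 734 − 1(478.6) = 255.4
  Q: 0 + 2(478.6) − 2(224.1) = 509
  V: 0 + 2(224.1) = 448.1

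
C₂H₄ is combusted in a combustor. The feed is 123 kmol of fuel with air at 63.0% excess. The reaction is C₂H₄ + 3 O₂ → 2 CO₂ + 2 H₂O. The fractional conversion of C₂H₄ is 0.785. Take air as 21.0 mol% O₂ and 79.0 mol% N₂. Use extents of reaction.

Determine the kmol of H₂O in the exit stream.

Stoichiometric O₂ = 3 × 123 = 369 kmol; O₂ fed = 369 × 1.630 = 601.5 kmol.
N₂ fed = 601.5 × 79/21 = 2263 kmol.
Fuel reacted = 0.785 × 123 → ξ = 96.56 kmol.
Outlet (n = n₀ + ν ξ):
  C₂H₄: 123 − 1(96.56) = 26.44
  O₂: 601.5 − 3(96.56) = 311.8
  N₂: 2263 (inert)
  CO₂: 0 + 2(96.56) = 193.1
  H₂O: 0 + 2(96.56) = 193.1

193 kmol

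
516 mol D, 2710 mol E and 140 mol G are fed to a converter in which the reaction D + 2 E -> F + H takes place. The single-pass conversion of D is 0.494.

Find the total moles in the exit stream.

D reacted = 0.494 × 516 = 254.9 mol; ν_D = −1, so ξ = 254.9/1 = 254.9 mol.
Outlet amounts (n = n₀ + ν ξ):
  D: 516 − 1(254.9) = 261.1
  E: 2710 − 2(254.9) = 2200
  F: 0 + 1(254.9) = 254.9
  H: 0 + 1(254.9) = 254.9
  G: 140 (inert)
Total out = 261.1 + 2200 + 254.9 + 254.9 + 140 = 3111 mol.

3110 mol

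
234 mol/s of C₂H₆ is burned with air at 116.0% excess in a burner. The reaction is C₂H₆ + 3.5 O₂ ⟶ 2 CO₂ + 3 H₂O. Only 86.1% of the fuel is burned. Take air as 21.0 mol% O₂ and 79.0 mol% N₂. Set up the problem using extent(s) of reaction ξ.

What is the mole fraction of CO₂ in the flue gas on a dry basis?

Stoichiometric O₂ = 3.5 × 234 = 819 mol/s; O₂ fed = 819 × 2.160 = 1769 mol/s.
N₂ fed = 1769 × 79/21 = 6655 mol/s.
Fuel reacted = 0.861 × 234 → ξ = 201.5 mol/s.
Outlet (n = n₀ + ν ξ):
  C₂H₆: 234 − 1(201.5) = 32.53
  O₂: 1769 − 3.5(201.5) = 1064
  N₂: 6655 (inert)
  CO₂: 0 + 2(201.5) = 402.9
  H₂O: 0 + 3(201.5) = 604.4
Dry total = 8154 mol/s; y_CO₂ (dry) = 402.9 / 8154 = 0.04942.

0.0494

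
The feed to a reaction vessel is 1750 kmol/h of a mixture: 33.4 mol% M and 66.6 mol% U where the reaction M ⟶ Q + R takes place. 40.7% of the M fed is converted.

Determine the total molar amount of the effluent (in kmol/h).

M reacted = 0.407 × 584.5 = 237.9 kmol/h; ν_M = −1, so ξ = 237.9/1 = 237.9 kmol/h.
Outlet amounts (n = n₀ + ν ξ):
  M: 584.5 − 1(237.9) = 346.6
  Q: 0 + 1(237.9) = 237.9
  R: 0 + 1(237.9) = 237.9
  U: 1165 (inert)
Total out = 346.6 + 237.9 + 237.9 + 1165 = 1988 kmol/h.

1990 kmol/h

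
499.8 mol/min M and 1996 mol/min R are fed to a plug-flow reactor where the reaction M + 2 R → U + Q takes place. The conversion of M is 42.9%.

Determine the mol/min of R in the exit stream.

M reacted = 0.429 × 499.8 = 214.4 mol/min; ν_M = −1, so ξ = 214.4/1 = 214.4 mol/min.
Outlet amounts (n = n₀ + ν ξ):
  M: 499.8 − 1(214.4) = 285.4
  R: 1996 − 2(214.4) = 1567
  U: 0 + 1(214.4) = 214.4
  Q: 0 + 1(214.4) = 214.4

1570 mol/min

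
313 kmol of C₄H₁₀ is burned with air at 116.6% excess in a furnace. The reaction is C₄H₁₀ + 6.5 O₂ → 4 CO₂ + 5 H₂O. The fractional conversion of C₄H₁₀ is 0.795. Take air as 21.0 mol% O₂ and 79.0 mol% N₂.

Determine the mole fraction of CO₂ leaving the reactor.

0.0459

Stoichiometric O₂ = 6.5 × 313 = 2034 kmol; O₂ fed = 2034 × 2.166 = 4407 kmol.
N₂ fed = 4407 × 79/21 = 16580 kmol.
Fuel reacted = 0.795 × 313 → ξ = 248.8 kmol.
Outlet (n = n₀ + ν ξ):
  C₄H₁₀: 313 − 1(248.8) = 64.16
  O₂: 4407 − 6.5(248.8) = 2789
  N₂: 16580 (inert)
  CO₂: 0 + 4(248.8) = 995.3
  H₂O: 0 + 5(248.8) = 1244
Total out = 21670 kmol; y_CO₂ = 995.3 / 21670 = 0.04593.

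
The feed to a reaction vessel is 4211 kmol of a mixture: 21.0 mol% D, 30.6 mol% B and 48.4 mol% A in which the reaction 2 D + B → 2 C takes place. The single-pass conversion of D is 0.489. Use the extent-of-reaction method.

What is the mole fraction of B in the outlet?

D reacted = 0.489 × 884.3 = 432.4 kmol; ν_D = −2, so ξ = 432.4/2 = 216.2 kmol.
Outlet amounts (n = n₀ + ν ξ):
  D: 884.3 − 2(216.2) = 451.9
  B: 1289 − 1(216.2) = 1072
  C: 0 + 2(216.2) = 432.4
  A: 2038 (inert)
Total out = 3995 kmol; y_B = 1072 / 3995 = 0.2684.

0.268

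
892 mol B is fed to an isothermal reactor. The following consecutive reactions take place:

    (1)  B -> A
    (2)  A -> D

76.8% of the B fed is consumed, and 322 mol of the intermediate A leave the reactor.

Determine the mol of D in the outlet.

363 mol

Conversion of B: B consumed = 1ξ₁ = 0.768 × 892 → ξ₁ = 685.1 mol.
A balance: n_A = 0 + 1ξ₁ − 1ξ₂ = 322 → ξ₂ = (1·685.1 − 322)/1 = 363.1 mol.
Outlet amounts (n = n₀ + Σ ν·ξ):
  B: 892 − 1(685.1) = 206.9
  A: 0 + 1(685.1) − 1(363.1) = 322
  D: 0 + 1(363.1) = 363.1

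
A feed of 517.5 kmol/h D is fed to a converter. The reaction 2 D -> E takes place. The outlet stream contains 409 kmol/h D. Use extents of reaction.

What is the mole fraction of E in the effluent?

For D: n = n₀ − 2ξ → 409 = 517.5 − 2ξ, giving ξ = 54.25 kmol/h.
Outlet amounts (n = n₀ + ν ξ):
  D: 517.5 − 2(54.25) = 409
  E: 0 + 1(54.25) = 54.25
Total out = 463.2 kmol/h; y_E = 54.25 / 463.2 = 0.1171.

0.117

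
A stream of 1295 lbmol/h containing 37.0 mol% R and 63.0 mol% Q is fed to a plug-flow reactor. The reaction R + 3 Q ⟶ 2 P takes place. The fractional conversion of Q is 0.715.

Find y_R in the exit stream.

Q reacted = 0.715 × 815.9 = 583.3 lbmol/h; ν_Q = −3, so ξ = 583.3/3 = 194.4 lbmol/h.
Outlet amounts (n = n₀ + ν ξ):
  R: 479.1 − 1(194.4) = 284.7
  Q: 815.9 − 3(194.4) = 232.5
  P: 0 + 2(194.4) = 388.9
Total out = 906.1 lbmol/h; y_R = 284.7 / 906.1 = 0.3142.

0.314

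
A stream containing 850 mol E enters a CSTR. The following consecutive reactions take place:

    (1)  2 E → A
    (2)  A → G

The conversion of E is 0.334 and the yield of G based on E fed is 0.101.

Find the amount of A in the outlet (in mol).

Conversion of E: E consumed = 2ξ₁ = 0.334 × 850 → ξ₁ = 142 mol.
Yield of G: 1ξ₂ / 850 = 0.101 → ξ₂ = 85.85 mol.
Outlet amounts (n = n₀ + Σ ν·ξ):
  E: 850 − 2(142) = 566.1
  A: 0 + 1(142) − 1(85.85) = 56.1
  G: 0 + 1(85.85) = 85.85

56.1 mol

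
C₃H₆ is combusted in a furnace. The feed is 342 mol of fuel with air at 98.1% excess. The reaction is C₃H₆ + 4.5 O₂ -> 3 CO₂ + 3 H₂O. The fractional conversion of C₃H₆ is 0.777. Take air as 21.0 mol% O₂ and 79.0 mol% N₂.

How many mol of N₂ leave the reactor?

Stoichiometric O₂ = 4.5 × 342 = 1539 mol; O₂ fed = 1539 × 1.981 = 3049 mol.
N₂ fed = 3049 × 79/21 = 11470 mol.
Fuel reacted = 0.777 × 342 → ξ = 265.7 mol.
Outlet (n = n₀ + ν ξ):
  C₃H₆: 342 − 1(265.7) = 76.27
  O₂: 3049 − 4.5(265.7) = 1853
  N₂: 11470 (inert)
  CO₂: 0 + 3(265.7) = 797.2
  H₂O: 0 + 3(265.7) = 797.2

11500 mol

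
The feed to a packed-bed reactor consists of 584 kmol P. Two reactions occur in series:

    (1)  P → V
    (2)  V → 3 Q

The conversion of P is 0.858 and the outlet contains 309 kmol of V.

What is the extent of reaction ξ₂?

Conversion of P: P consumed = 1ξ₁ = 0.858 × 584 → ξ₁ = 501.1 kmol.
V balance: n_V = 0 + 1ξ₁ − 1ξ₂ = 309 → ξ₂ = (1·501.1 − 309)/1 = 192.1 kmol.
Outlet amounts (n = n₀ + Σ ν·ξ):
  P: 584 − 1(501.1) = 82.93
  V: 0 + 1(501.1) − 1(192.1) = 309
  Q: 0 + 3(192.1) = 576.2

ξ₂ = 192 kmol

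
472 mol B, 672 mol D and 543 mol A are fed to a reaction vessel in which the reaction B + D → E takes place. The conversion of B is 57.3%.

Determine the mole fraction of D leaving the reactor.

0.283

B reacted = 0.573 × 472 = 270.5 mol; ν_B = −1, so ξ = 270.5/1 = 270.5 mol.
Outlet amounts (n = n₀ + ν ξ):
  B: 472 − 1(270.5) = 201.5
  D: 672 − 1(270.5) = 401.5
  E: 0 + 1(270.5) = 270.5
  A: 543 (inert)
Total out = 1417 mol; y_D = 401.5 / 1417 = 0.2835.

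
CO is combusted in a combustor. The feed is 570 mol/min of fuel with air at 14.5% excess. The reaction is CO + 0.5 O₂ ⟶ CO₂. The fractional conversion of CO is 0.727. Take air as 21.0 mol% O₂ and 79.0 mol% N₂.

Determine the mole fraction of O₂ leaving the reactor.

0.0622

Stoichiometric O₂ = 0.5 × 570 = 285 mol/min; O₂ fed = 285 × 1.145 = 326.3 mol/min.
N₂ fed = 326.3 × 79/21 = 1228 mol/min.
Fuel reacted = 0.727 × 570 → ξ = 414.4 mol/min.
Outlet (n = n₀ + ν ξ):
  CO: 570 − 1(414.4) = 155.6
  O₂: 326.3 − 0.5(414.4) = 119.1
  N₂: 1228 (inert)
  CO₂: 0 + 1(414.4) = 414.4
Total out = 1917 mol/min; y_O₂ = 119.1 / 1917 = 0.06215.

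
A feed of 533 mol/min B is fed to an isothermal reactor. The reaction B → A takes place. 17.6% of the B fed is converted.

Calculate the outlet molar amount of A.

93.8 mol/min

B reacted = 0.176 × 533 = 93.81 mol/min; ν_B = −1, so ξ = 93.81/1 = 93.81 mol/min.
Outlet amounts (n = n₀ + ν ξ):
  B: 533 − 1(93.81) = 439.2
  A: 0 + 1(93.81) = 93.81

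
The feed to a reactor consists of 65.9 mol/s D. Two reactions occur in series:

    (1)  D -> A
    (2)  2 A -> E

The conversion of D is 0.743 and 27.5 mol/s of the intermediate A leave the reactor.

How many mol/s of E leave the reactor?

10.7 mol/s

Conversion of D: D consumed = 1ξ₁ = 0.743 × 65.9 → ξ₁ = 48.96 mol/s.
A balance: n_A = 0 + 1ξ₁ − 2ξ₂ = 27.5 → ξ₂ = (1·48.96 − 27.5)/2 = 10.73 mol/s.
Outlet amounts (n = n₀ + Σ ν·ξ):
  D: 65.9 − 1(48.96) = 16.94
  A: 0 + 1(48.96) − 2(10.73) = 27.5
  E: 0 + 1(10.73) = 10.73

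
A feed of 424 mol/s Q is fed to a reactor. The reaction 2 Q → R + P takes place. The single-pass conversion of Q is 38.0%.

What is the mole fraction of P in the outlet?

0.19

Q reacted = 0.38 × 424 = 161.1 mol/s; ν_Q = −2, so ξ = 161.1/2 = 80.56 mol/s.
Outlet amounts (n = n₀ + ν ξ):
  Q: 424 − 2(80.56) = 262.9
  R: 0 + 1(80.56) = 80.56
  P: 0 + 1(80.56) = 80.56
Total out = 424 mol/s; y_P = 80.56 / 424 = 0.19.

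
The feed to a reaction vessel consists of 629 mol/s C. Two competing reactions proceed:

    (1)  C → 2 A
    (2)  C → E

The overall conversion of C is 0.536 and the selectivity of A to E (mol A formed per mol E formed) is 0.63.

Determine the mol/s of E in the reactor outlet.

256 mol/s

Conversion of C: C consumed = 0.536 × 629 = 337.1 mol/s = 1ξ₁ + 1ξ₂.
Selectivity: 2ξ₁ / (1ξ₂) = 0.63 → ξ₁ = 0.315 ξ₂.
Substitute: (1·0.315 + 1) ξ₂ = 337.1 → ξ₂ = 256.4 mol/s, ξ₁ = 80.76 mol/s.
Outlet amounts (n = n₀ + Σ ν·ξ):
  C: 629 − 1(80.76) − 1(256.4) = 291.9
  A: 0 + 2(80.76) = 161.5
  E: 0 + 1(256.4) = 256.4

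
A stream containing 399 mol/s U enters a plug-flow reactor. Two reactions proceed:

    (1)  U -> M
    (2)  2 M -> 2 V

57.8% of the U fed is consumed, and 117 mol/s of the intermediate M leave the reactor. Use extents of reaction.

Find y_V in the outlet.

Conversion of U: U consumed = 1ξ₁ = 0.578 × 399 → ξ₁ = 230.6 mol/s.
M balance: n_M = 0 + 1ξ₁ − 2ξ₂ = 117 → ξ₂ = (1·230.6 − 117)/2 = 56.81 mol/s.
Outlet amounts (n = n₀ + Σ ν·ξ):
  U: 399 − 1(230.6) = 168.4
  M: 0 + 1(230.6) − 2(56.81) = 117
  V: 0 + 2(56.81) = 113.6
Total out = 399 mol/s; y_V = 113.6 / 399 = 0.2848.

0.285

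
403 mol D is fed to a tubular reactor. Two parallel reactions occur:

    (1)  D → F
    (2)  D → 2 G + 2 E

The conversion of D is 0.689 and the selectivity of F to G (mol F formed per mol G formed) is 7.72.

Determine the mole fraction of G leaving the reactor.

0.0745

Conversion of D: D consumed = 0.689 × 403 = 277.7 mol = 1ξ₁ + 1ξ₂.
Selectivity: 1ξ₁ / (2ξ₂) = 7.72 → ξ₁ = 15.44 ξ₂.
Substitute: (1·15.44 + 1) ξ₂ = 277.7 → ξ₂ = 16.89 mol, ξ₁ = 260.8 mol.
Outlet amounts (n = n₀ + Σ ν·ξ):
  D: 403 − 1(260.8) − 1(16.89) = 125.3
  F: 0 + 1(260.8) = 260.8
  G: 0 + 2(16.89) = 33.78
  E: 0 + 2(16.89) = 33.78
Total out = 453.7 mol; y_G = 33.78 / 453.7 = 0.07446.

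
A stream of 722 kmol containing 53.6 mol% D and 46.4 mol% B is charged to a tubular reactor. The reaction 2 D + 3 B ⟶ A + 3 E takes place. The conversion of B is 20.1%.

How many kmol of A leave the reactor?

22.4 kmol

B reacted = 0.201 × 335 = 67.34 kmol; ν_B = −3, so ξ = 67.34/3 = 22.45 kmol.
Outlet amounts (n = n₀ + ν ξ):
  D: 387 − 2(22.45) = 342.1
  B: 335 − 3(22.45) = 267.7
  A: 0 + 1(22.45) = 22.45
  E: 0 + 3(22.45) = 67.34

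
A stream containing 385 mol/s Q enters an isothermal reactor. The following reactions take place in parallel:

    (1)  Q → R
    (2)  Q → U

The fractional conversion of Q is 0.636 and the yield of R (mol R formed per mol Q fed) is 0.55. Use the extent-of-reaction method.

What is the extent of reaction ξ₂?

Yield of R: 1ξ₁ / 385 = 0.55 → ξ₁ = 211.8 mol/s.
Conversion of Q: 1ξ₁ + 1ξ₂ = 0.636 × 385 = 244.9 → ξ₂ = 33.11 mol/s.
Outlet amounts (n = n₀ + Σ ν·ξ):
  Q: 385 − 1(211.8) − 1(33.11) = 140.1
  R: 0 + 1(211.8) = 211.8
  U: 0 + 1(33.11) = 33.11

ξ₂ = 33.1 mol/s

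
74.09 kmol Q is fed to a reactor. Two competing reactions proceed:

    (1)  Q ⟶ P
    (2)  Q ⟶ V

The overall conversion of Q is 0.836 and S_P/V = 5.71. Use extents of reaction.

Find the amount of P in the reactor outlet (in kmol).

Conversion of Q: Q consumed = 0.836 × 74.09 = 61.94 kmol = 1ξ₁ + 1ξ₂.
Selectivity: 1ξ₁ / (1ξ₂) = 5.71 → ξ₁ = 5.71 ξ₂.
Substitute: (1·5.71 + 1) ξ₂ = 61.94 → ξ₂ = 9.231 kmol, ξ₁ = 52.71 kmol.
Outlet amounts (n = n₀ + Σ ν·ξ):
  Q: 74.09 − 1(52.71) − 1(9.231) = 12.15
  P: 0 + 1(52.71) = 52.71
  V: 0 + 1(9.231) = 9.231

52.7 kmol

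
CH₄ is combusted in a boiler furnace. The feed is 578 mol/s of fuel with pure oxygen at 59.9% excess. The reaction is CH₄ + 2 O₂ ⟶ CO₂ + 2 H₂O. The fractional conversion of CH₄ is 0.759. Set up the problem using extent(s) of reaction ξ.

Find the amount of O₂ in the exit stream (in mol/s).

Stoichiometric O₂ = 2 × 578 = 1156 mol/s; O₂ fed = 1156 × 1.599 = 1848 mol/s.
Fuel reacted = 0.759 × 578 → ξ = 438.7 mol/s.
Outlet (n = n₀ + ν ξ):
  CH₄: 578 − 1(438.7) = 139.3
  O₂: 1848 − 2(438.7) = 971
  CO₂: 0 + 1(438.7) = 438.7
  H₂O: 0 + 2(438.7) = 877.4

971 mol/s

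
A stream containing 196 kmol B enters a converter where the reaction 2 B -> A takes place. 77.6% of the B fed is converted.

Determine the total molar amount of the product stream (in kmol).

120 kmol

B reacted = 0.776 × 196 = 152.1 kmol; ν_B = −2, so ξ = 152.1/2 = 76.05 kmol.
Outlet amounts (n = n₀ + ν ξ):
  B: 196 − 2(76.05) = 43.9
  A: 0 + 1(76.05) = 76.05
Total out = 43.9 + 76.05 = 120 kmol.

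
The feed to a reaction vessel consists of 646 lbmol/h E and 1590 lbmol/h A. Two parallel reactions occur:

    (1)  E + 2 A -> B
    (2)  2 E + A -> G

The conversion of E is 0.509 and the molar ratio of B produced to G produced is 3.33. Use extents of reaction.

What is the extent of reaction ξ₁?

ξ₁ = 205 lbmol/h

Conversion of E: E consumed = 0.509 × 646 = 328.8 lbmol/h = 1ξ₁ + 2ξ₂.
Selectivity: 1ξ₁ / (1ξ₂) = 3.33 → ξ₁ = 3.33 ξ₂.
Substitute: (1·3.33 + 2) ξ₂ = 328.8 → ξ₂ = 61.69 lbmol/h, ξ₁ = 205.4 lbmol/h.
Outlet amounts (n = n₀ + Σ ν·ξ):
  E: 646 − 1(205.4) − 2(61.69) = 317.2
  A: 1590 − 2(205.4) − 1(61.69) = 1117
  B: 0 + 1(205.4) = 205.4
  G: 0 + 1(61.69) = 61.69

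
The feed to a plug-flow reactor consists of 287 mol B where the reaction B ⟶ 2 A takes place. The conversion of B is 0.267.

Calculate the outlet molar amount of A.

153 mol

B reacted = 0.267 × 287 = 76.63 mol; ν_B = −1, so ξ = 76.63/1 = 76.63 mol.
Outlet amounts (n = n₀ + ν ξ):
  B: 287 − 1(76.63) = 210.4
  A: 0 + 2(76.63) = 153.3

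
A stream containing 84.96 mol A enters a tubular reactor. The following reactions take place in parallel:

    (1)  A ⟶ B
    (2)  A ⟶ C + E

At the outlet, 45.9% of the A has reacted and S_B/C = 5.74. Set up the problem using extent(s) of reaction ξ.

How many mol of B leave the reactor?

33.2 mol

Conversion of A: A consumed = 0.459 × 84.96 = 39 mol = 1ξ₁ + 1ξ₂.
Selectivity: 1ξ₁ / (1ξ₂) = 5.74 → ξ₁ = 5.74 ξ₂.
Substitute: (1·5.74 + 1) ξ₂ = 39 → ξ₂ = 5.786 mol, ξ₁ = 33.21 mol.
Outlet amounts (n = n₀ + Σ ν·ξ):
  A: 84.96 − 1(33.21) − 1(5.786) = 45.96
  B: 0 + 1(33.21) = 33.21
  C: 0 + 1(5.786) = 5.786
  E: 0 + 1(5.786) = 5.786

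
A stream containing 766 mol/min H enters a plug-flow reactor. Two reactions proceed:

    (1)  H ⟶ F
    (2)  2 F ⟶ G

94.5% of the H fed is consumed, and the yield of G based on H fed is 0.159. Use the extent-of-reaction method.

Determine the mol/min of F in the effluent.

Conversion of H: H consumed = 1ξ₁ = 0.945 × 766 → ξ₁ = 723.9 mol/min.
Yield of G: 1ξ₂ / 766 = 0.159 → ξ₂ = 121.8 mol/min.
Outlet amounts (n = n₀ + Σ ν·ξ):
  H: 766 − 1(723.9) = 42.13
  F: 0 + 1(723.9) − 2(121.8) = 480.3
  G: 0 + 1(121.8) = 121.8

480 mol/min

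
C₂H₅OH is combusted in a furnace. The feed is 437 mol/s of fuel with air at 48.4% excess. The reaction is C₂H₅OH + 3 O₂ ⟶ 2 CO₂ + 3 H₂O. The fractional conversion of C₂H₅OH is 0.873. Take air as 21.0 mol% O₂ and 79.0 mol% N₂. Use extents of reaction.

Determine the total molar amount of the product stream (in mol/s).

10100 mol/s

Stoichiometric O₂ = 3 × 437 = 1311 mol/s; O₂ fed = 1311 × 1.484 = 1946 mol/s.
N₂ fed = 1946 × 79/21 = 7319 mol/s.
Fuel reacted = 0.873 × 437 → ξ = 381.5 mol/s.
Outlet (n = n₀ + ν ξ):
  C₂H₅OH: 437 − 1(381.5) = 55.5
  O₂: 1946 − 3(381.5) = 801
  N₂: 7319 (inert)
  CO₂: 0 + 2(381.5) = 763
  H₂O: 0 + 3(381.5) = 1145
Total out = 55.5 + 801 + 7319 + 763 + 1145 = 10080 mol/s.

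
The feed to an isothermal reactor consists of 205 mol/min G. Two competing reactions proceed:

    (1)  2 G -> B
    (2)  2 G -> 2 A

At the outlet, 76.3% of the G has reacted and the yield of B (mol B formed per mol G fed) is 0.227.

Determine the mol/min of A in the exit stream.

63.3 mol/min

Yield of B: 1ξ₁ / 205 = 0.227 → ξ₁ = 46.54 mol/min.
Conversion of G: 2ξ₁ + 2ξ₂ = 0.763 × 205 = 156.4 → ξ₂ = 31.67 mol/min.
Outlet amounts (n = n₀ + Σ ν·ξ):
  G: 205 − 2(46.54) − 2(31.67) = 48.59
  B: 0 + 1(46.54) = 46.54
  A: 0 + 2(31.67) = 63.34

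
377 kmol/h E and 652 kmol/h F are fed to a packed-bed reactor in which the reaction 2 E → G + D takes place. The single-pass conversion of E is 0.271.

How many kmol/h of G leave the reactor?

51.1 kmol/h

E reacted = 0.271 × 377 = 102.2 kmol/h; ν_E = −2, so ξ = 102.2/2 = 51.08 kmol/h.
Outlet amounts (n = n₀ + ν ξ):
  E: 377 − 2(51.08) = 274.8
  G: 0 + 1(51.08) = 51.08
  D: 0 + 1(51.08) = 51.08
  F: 652 (inert)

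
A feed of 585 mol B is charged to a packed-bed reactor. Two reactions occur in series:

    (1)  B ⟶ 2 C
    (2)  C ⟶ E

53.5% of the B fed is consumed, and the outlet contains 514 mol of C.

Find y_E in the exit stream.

Conversion of B: B consumed = 1ξ₁ = 0.535 × 585 → ξ₁ = 313 mol.
C balance: n_C = 0 + 2ξ₁ − 1ξ₂ = 514 → ξ₂ = (2·313 − 514)/1 = 112 mol.
Outlet amounts (n = n₀ + Σ ν·ξ):
  B: 585 − 1(313) = 272
  C: 0 + 2(313) − 1(112) = 514
  E: 0 + 1(112) = 112
Total out = 898 mol; y_E = 112 / 898 = 0.1247.

0.125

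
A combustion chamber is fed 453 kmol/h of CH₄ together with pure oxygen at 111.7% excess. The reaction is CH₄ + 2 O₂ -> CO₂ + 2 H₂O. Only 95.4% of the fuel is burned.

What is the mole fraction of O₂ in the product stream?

0.444

Stoichiometric O₂ = 2 × 453 = 906 kmol/h; O₂ fed = 906 × 2.117 = 1918 kmol/h.
Fuel reacted = 0.954 × 453 → ξ = 432.2 kmol/h.
Outlet (n = n₀ + ν ξ):
  CH₄: 453 − 1(432.2) = 20.84
  O₂: 1918 − 2(432.2) = 1054
  CO₂: 0 + 1(432.2) = 432.2
  H₂O: 0 + 2(432.2) = 864.3
Total out = 2371 kmol/h; y_O₂ = 1054 / 2371 = 0.4444.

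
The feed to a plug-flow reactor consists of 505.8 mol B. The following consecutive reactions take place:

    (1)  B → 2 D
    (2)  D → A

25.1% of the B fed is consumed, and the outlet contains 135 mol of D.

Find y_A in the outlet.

Conversion of B: B consumed = 1ξ₁ = 0.251 × 505.8 → ξ₁ = 127 mol.
D balance: n_D = 0 + 2ξ₁ − 1ξ₂ = 135 → ξ₂ = (2·127 − 135)/1 = 118.9 mol.
Outlet amounts (n = n₀ + Σ ν·ξ):
  B: 505.8 − 1(127) = 378.8
  D: 0 + 2(127) − 1(118.9) = 135
  A: 0 + 1(118.9) = 118.9
Total out = 632.8 mol; y_A = 118.9 / 632.8 = 0.1879.

0.188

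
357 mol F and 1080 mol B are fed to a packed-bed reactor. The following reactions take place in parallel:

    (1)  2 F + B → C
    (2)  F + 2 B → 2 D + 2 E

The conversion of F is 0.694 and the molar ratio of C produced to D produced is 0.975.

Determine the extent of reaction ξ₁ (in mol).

Conversion of F: F consumed = 0.694 × 357 = 247.8 mol = 2ξ₁ + 1ξ₂.
Selectivity: 1ξ₁ / (2ξ₂) = 0.975 → ξ₁ = 1.95 ξ₂.
Substitute: (2·1.95 + 1) ξ₂ = 247.8 → ξ₂ = 50.56 mol, ξ₁ = 98.6 mol.
Outlet amounts (n = n₀ + Σ ν·ξ):
  F: 357 − 2(98.6) − 1(50.56) = 109.2
  B: 1080 − 1(98.6) − 2(50.56) = 880.3
  C: 0 + 1(98.6) = 98.6
  D: 0 + 2(50.56) = 101.1
  E: 0 + 2(50.56) = 101.1

ξ₁ = 98.6 mol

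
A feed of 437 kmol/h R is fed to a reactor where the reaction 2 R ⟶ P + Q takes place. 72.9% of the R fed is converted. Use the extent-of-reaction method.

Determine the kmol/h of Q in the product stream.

159 kmol/h

R reacted = 0.729 × 437 = 318.6 kmol/h; ν_R = −2, so ξ = 318.6/2 = 159.3 kmol/h.
Outlet amounts (n = n₀ + ν ξ):
  R: 437 − 2(159.3) = 118.4
  P: 0 + 1(159.3) = 159.3
  Q: 0 + 1(159.3) = 159.3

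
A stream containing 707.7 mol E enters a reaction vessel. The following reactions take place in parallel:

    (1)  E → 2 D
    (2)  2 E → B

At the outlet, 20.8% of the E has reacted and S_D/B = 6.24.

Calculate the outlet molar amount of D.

179 mol

Conversion of E: E consumed = 0.208 × 707.7 = 147.2 mol = 1ξ₁ + 2ξ₂.
Selectivity: 2ξ₁ / (1ξ₂) = 6.24 → ξ₁ = 3.12 ξ₂.
Substitute: (1·3.12 + 2) ξ₂ = 147.2 → ξ₂ = 28.75 mol, ξ₁ = 89.7 mol.
Outlet amounts (n = n₀ + Σ ν·ξ):
  E: 707.7 − 1(89.7) − 2(28.75) = 560.5
  D: 0 + 2(89.7) = 179.4
  B: 0 + 1(28.75) = 28.75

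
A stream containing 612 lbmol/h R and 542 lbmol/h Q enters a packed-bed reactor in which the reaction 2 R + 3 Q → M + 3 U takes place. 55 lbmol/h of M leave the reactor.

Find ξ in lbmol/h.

For M: n = n₀ + 1ξ → 55 = 0 + 1ξ, giving ξ = 55 lbmol/h.
Outlet amounts (n = n₀ + ν ξ):
  R: 612 − 2(55) = 502
  Q: 542 − 3(55) = 377
  M: 0 + 1(55) = 55
  U: 0 + 3(55) = 165

ξ = 55 lbmol/h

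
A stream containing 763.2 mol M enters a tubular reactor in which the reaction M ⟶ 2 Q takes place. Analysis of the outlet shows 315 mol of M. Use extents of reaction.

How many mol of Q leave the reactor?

For M: n = n₀ − 1ξ → 315 = 763.2 − 1ξ, giving ξ = 448.2 mol.
Outlet amounts (n = n₀ + ν ξ):
  M: 763.2 − 1(448.2) = 315
  Q: 0 + 2(448.2) = 896.4

896 mol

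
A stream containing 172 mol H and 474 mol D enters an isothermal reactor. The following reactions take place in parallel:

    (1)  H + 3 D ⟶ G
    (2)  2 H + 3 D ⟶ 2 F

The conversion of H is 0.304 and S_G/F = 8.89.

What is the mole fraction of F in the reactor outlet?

0.0106

Conversion of H: H consumed = 0.304 × 172 = 52.29 mol = 1ξ₁ + 2ξ₂.
Selectivity: 1ξ₁ / (2ξ₂) = 8.89 → ξ₁ = 17.78 ξ₂.
Substitute: (1·17.78 + 2) ξ₂ = 52.29 → ξ₂ = 2.643 mol, ξ₁ = 47 mol.
Outlet amounts (n = n₀ + Σ ν·ξ):
  H: 172 − 1(47) − 2(2.643) = 119.7
  D: 474 − 3(47) − 3(2.643) = 325.1
  G: 0 + 1(47) = 47
  F: 0 + 2(2.643) = 5.287
Total out = 497.1 mol; y_F = 5.287 / 497.1 = 0.01064.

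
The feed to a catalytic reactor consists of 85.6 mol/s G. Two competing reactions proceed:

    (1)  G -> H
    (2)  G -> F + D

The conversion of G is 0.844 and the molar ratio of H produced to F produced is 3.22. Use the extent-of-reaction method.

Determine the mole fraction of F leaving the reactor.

Conversion of G: G consumed = 0.844 × 85.6 = 72.25 mol/s = 1ξ₁ + 1ξ₂.
Selectivity: 1ξ₁ / (1ξ₂) = 3.22 → ξ₁ = 3.22 ξ₂.
Substitute: (1·3.22 + 1) ξ₂ = 72.25 → ξ₂ = 17.12 mol/s, ξ₁ = 55.13 mol/s.
Outlet amounts (n = n₀ + Σ ν·ξ):
  G: 85.6 − 1(55.13) − 1(17.12) = 13.35
  H: 0 + 1(55.13) = 55.13
  F: 0 + 1(17.12) = 17.12
  D: 0 + 1(17.12) = 17.12
Total out = 102.7 mol/s; y_F = 17.12 / 102.7 = 0.1667.

0.167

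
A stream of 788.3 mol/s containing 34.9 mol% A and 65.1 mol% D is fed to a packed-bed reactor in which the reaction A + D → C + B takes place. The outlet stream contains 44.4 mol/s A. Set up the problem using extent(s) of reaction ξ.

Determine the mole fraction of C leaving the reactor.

0.293

For A: n = n₀ − 1ξ → 44.4 = 275.1 − 1ξ, giving ξ = 230.7 mol/s.
Outlet amounts (n = n₀ + ν ξ):
  A: 275.1 − 1(230.7) = 44.4
  D: 513.2 − 1(230.7) = 282.5
  C: 0 + 1(230.7) = 230.7
  B: 0 + 1(230.7) = 230.7
Total out = 788.3 mol/s; y_C = 230.7 / 788.3 = 0.2927.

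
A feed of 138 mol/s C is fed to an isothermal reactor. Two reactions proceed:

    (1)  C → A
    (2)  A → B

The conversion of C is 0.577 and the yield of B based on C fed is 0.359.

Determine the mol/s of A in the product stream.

30.1 mol/s

Conversion of C: C consumed = 1ξ₁ = 0.577 × 138 → ξ₁ = 79.63 mol/s.
Yield of B: 1ξ₂ / 138 = 0.359 → ξ₂ = 49.54 mol/s.
Outlet amounts (n = n₀ + Σ ν·ξ):
  C: 138 − 1(79.63) = 58.37
  A: 0 + 1(79.63) − 1(49.54) = 30.08
  B: 0 + 1(49.54) = 49.54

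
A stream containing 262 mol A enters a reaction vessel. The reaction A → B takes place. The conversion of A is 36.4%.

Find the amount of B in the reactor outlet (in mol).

95.4 mol

A reacted = 0.364 × 262 = 95.37 mol; ν_A = −1, so ξ = 95.37/1 = 95.37 mol.
Outlet amounts (n = n₀ + ν ξ):
  A: 262 − 1(95.37) = 166.6
  B: 0 + 1(95.37) = 95.37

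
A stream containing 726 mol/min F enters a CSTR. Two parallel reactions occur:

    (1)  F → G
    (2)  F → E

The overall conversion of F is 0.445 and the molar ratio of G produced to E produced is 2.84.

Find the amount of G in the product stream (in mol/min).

239 mol/min

Conversion of F: F consumed = 0.445 × 726 = 323.1 mol/min = 1ξ₁ + 1ξ₂.
Selectivity: 1ξ₁ / (1ξ₂) = 2.84 → ξ₁ = 2.84 ξ₂.
Substitute: (1·2.84 + 1) ξ₂ = 323.1 → ξ₂ = 84.13 mol/min, ξ₁ = 238.9 mol/min.
Outlet amounts (n = n₀ + Σ ν·ξ):
  F: 726 − 1(238.9) − 1(84.13) = 402.9
  G: 0 + 1(238.9) = 238.9
  E: 0 + 1(84.13) = 84.13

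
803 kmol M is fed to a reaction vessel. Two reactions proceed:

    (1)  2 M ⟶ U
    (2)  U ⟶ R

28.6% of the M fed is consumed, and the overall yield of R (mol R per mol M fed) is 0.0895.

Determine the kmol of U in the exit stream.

43 kmol

Conversion of M: M consumed = 2ξ₁ = 0.286 × 803 → ξ₁ = 114.8 kmol.
Yield of R: 1ξ₂ / 803 = 0.0895 → ξ₂ = 71.87 kmol.
Outlet amounts (n = n₀ + Σ ν·ξ):
  M: 803 − 2(114.8) = 573.3
  U: 0 + 1(114.8) − 1(71.87) = 42.96
  R: 0 + 1(71.87) = 71.87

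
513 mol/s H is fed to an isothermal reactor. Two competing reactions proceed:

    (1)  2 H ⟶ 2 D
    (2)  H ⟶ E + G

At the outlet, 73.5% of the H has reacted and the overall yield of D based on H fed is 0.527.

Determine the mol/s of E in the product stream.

Yield of D: 2ξ₁ / 513 = 0.527 → ξ₁ = 135.2 mol/s.
Conversion of H: 2ξ₁ + 1ξ₂ = 0.735 × 513 = 377.1 → ξ₂ = 106.7 mol/s.
Outlet amounts (n = n₀ + Σ ν·ξ):
  H: 513 − 2(135.2) − 1(106.7) = 135.9
  D: 0 + 2(135.2) = 270.4
  E: 0 + 1(106.7) = 106.7
  G: 0 + 1(106.7) = 106.7

107 mol/s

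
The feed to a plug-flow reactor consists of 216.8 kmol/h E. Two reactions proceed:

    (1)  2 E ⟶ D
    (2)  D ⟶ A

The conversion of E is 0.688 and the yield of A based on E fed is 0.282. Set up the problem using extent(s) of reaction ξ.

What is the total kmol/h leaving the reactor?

Conversion of E: E consumed = 2ξ₁ = 0.688 × 216.8 → ξ₁ = 74.58 kmol/h.
Yield of A: 1ξ₂ / 216.8 = 0.282 → ξ₂ = 61.14 kmol/h.
Outlet amounts (n = n₀ + Σ ν·ξ):
  E: 216.8 − 2(74.58) = 67.64
  D: 0 + 1(74.58) − 1(61.14) = 13.44
  A: 0 + 1(61.14) = 61.14
Total out = 67.64 + 13.44 + 61.14 = 142.2 kmol/h.

142 kmol/h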